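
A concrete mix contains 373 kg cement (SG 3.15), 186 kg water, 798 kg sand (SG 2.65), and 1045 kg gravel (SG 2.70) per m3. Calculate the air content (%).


Vol cement = 373 / (3.15 * 1000) = 0.118413 m3
Vol water = 186 / 1000 = 0.186 m3
Vol sand = 798 / (2.65 * 1000) = 0.301132 m3
Vol gravel = 1045 / (2.70 * 1000) = 0.387037 m3
Total solid + water volume = 0.992582 m3
Air = (1 - 0.992582) * 100 = 0.74%

0.74


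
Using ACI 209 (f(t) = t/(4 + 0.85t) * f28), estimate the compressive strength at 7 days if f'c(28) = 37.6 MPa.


f(7) = 7 / (4 + 0.85 * 7) * 37.6
= 7 / 9.95 * 37.6
= 26.45 MPa

26.45


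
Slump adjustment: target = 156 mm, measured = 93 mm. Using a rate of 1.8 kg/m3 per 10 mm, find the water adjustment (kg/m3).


Difference = 156 - 93 = 63 mm
Water adjustment = 63 * 1.8 / 10 = 11.3 kg/m3

11.3


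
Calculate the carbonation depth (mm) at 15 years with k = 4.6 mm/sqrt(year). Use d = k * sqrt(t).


depth = k * sqrt(t)
= 4.6 * sqrt(15)
= 17.82 mm

17.82


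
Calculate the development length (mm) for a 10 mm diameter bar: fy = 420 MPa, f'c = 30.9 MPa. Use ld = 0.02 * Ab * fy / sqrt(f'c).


Ab = pi * 10^2 / 4 = 78.54 mm2
ld = 0.02 * 78.54 * 420 / sqrt(30.9)
= 118.7 mm

118.7


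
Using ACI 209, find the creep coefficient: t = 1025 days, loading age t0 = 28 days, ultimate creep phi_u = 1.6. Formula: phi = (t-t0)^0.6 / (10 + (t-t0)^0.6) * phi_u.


dt = 1025 - 28 = 997
phi = 997^0.6 / (10 + 997^0.6) * 1.6
= 1.381

1.381


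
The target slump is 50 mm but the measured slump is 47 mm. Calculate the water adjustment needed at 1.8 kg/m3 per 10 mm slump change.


Difference = 50 - 47 = 3 mm
Water adjustment = 3 * 1.8 / 10 = 0.5 kg/m3

0.5


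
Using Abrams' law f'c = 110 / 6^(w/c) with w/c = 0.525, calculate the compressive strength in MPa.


f'c = 110 / 6^0.525
= 110 / 2.562
= 42.94 MPa

42.94


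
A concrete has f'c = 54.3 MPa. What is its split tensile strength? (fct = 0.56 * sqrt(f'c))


fct = 0.56 * sqrt(54.3)
= 0.56 * 7.369
= 4.127 MPa

4.127


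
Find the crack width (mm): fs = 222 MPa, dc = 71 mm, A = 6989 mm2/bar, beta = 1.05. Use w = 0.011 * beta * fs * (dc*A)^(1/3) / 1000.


w = 0.011 * beta * fs * (dc * A)^(1/3) / 1000
= 0.011 * 1.05 * 222 * (71 * 6989)^(1/3) / 1000
= 0.203 mm

0.203


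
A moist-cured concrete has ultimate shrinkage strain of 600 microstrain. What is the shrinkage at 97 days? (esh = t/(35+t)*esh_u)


esh(97) = 97 / (35 + 97) * 600
= 97 / 132 * 600
= 440.9 microstrain

440.9


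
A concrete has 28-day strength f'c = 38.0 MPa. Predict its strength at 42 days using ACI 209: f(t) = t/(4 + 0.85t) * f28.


f(42) = 42 / (4 + 0.85 * 42) * 38.0
= 42 / 39.7 * 38.0
= 40.2 MPa

40.2


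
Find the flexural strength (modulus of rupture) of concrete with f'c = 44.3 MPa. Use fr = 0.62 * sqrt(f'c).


fr = 0.62 * sqrt(44.3)
= 4.127 MPa

4.127


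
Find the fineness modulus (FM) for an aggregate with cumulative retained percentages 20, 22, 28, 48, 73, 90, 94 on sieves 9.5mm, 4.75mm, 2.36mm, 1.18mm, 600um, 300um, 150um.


FM = sum(cumulative % retained) / 100
= 375 / 100
= 3.75

3.75


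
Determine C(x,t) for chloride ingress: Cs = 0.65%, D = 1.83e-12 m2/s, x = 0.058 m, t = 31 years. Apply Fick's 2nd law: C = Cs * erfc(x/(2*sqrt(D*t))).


t_seconds = 31 * 365.25 * 24 * 3600 = 978285600.0 s
arg = 0.058 / (2 * sqrt(1.83e-12 * 978285600.0))
= 0.6854
erfc(0.6854) = 0.3324
C = 0.65 * 0.3324 = 0.2161%

0.2161


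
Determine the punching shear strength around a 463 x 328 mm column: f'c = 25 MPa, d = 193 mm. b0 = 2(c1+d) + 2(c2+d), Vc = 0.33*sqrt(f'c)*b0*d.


b0 = 2*(463 + 193) + 2*(328 + 193) = 2354 mm
Vc = 0.33 * sqrt(25) * 2354 * 193 / 1000
= 749.63 kN

749.63


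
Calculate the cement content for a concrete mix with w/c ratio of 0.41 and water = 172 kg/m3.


Cement = water / (w/c)
= 172 / 0.41
= 419.5 kg/m3

419.5


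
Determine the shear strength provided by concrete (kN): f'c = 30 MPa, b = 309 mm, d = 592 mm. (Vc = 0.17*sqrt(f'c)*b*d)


Vc = 0.17 * sqrt(30) * 309 * 592 / 1000
= 170.33 kN

170.33


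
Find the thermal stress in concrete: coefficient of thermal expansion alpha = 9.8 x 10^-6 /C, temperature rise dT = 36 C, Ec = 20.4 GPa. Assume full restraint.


sigma = alpha * dT * Ec
= 9.8e-6 * 36 * 20.4 * 1000
= 7.197 MPa

7.197


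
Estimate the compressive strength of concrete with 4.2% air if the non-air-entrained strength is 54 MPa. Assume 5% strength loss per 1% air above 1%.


Strength loss = (4.2 - 1) * 5 = 16.0%
f'c = 54 * (1 - 16.0/100)
= 45.36 MPa

45.36


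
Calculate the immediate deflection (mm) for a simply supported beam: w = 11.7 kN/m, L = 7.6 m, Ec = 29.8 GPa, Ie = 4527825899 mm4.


Convert: L = 7.6 m = 7600 mm, Ec = 29.8 GPa = 29800 MPa
delta = 5 * 11.7 * 7600^4 / (384 * 29800 * 4527825899)
= 3.77 mm

3.77


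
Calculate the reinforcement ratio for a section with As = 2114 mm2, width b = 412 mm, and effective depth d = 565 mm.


rho = As / (b * d)
= 2114 / (412 * 565)
= 0.0091

0.0091


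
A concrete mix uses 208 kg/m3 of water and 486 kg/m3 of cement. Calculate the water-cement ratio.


w/c = water / cement
w/c = 208 / 486 = 0.428

0.428


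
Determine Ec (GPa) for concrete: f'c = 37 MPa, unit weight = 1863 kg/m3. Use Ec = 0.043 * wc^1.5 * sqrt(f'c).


Ec = 0.043 * 1863^1.5 * sqrt(37) / 1000
= 21.03 GPa

21.03


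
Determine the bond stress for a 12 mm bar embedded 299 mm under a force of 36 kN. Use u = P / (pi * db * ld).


u = P / (pi * db * ld)
= 36 * 1000 / (pi * 12 * 299)
= 3.194 MPa

3.194


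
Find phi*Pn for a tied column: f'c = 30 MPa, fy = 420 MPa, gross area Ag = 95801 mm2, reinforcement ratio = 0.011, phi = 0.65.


Ast = rho * Ag = 0.011 * 95801 = 1053.811 mm2
phi*Pn = 0.65 * 0.80 * (0.85 * 30 * (95801 - 1053.811) + 420 * 1053.811) / 1000
= 1486.5 kN

1486.5


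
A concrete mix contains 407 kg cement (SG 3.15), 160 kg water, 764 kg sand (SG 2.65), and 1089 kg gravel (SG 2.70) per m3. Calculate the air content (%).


Vol cement = 407 / (3.15 * 1000) = 0.129206 m3
Vol water = 160 / 1000 = 0.16 m3
Vol sand = 764 / (2.65 * 1000) = 0.288302 m3
Vol gravel = 1089 / (2.70 * 1000) = 0.403333 m3
Total solid + water volume = 0.980842 m3
Air = (1 - 0.980842) * 100 = 1.92%

1.92


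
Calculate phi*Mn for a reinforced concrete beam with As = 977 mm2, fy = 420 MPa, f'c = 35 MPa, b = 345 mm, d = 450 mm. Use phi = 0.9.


a = As * fy / (0.85 * f'c * b)
= 977 * 420 / (0.85 * 35 * 345)
= 39.9795 mm
Mn = As * fy * (d - a/2) / 10^6
= 176.4504 kN-m
phi*Mn = 0.9 * 176.4504 = 158.81 kN-m

158.81


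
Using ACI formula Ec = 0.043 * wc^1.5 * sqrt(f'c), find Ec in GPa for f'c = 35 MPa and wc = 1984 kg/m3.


Ec = 0.043 * 1984^1.5 * sqrt(35) / 1000
= 22.48 GPa

22.48


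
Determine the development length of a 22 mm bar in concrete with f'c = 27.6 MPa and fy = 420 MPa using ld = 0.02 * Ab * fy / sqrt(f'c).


Ab = pi * 22^2 / 4 = 380.133 mm2
ld = 0.02 * 380.133 * 420 / sqrt(27.6)
= 607.8 mm

607.8


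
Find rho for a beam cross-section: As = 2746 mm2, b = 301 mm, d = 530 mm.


rho = As / (b * d)
= 2746 / (301 * 530)
= 0.0172

0.0172


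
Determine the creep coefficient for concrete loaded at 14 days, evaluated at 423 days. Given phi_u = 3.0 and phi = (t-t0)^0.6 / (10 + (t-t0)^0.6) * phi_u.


dt = 423 - 14 = 409
phi = 409^0.6 / (10 + 409^0.6) * 3.0
= 2.36

2.36


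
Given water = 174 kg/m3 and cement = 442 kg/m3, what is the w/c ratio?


w/c = water / cement
w/c = 174 / 442 = 0.394

0.394


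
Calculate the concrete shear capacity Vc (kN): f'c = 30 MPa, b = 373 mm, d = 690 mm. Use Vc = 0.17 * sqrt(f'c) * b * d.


Vc = 0.17 * sqrt(30) * 373 * 690 / 1000
= 239.64 kN

239.64


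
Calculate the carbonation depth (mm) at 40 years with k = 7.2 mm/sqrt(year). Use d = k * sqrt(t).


depth = k * sqrt(t)
= 7.2 * sqrt(40)
= 45.54 mm

45.54


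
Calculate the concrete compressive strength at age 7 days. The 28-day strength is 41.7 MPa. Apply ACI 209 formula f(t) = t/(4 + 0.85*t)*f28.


f(7) = 7 / (4 + 0.85 * 7) * 41.7
= 7 / 9.95 * 41.7
= 29.34 MPa

29.34


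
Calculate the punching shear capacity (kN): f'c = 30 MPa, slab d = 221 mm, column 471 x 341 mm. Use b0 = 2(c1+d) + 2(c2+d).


b0 = 2*(471 + 221) + 2*(341 + 221) = 2508 mm
Vc = 0.33 * sqrt(30) * 2508 * 221 / 1000
= 1001.83 kN

1001.83


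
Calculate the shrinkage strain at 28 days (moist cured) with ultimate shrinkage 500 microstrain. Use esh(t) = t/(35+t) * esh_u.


esh(28) = 28 / (35 + 28) * 500
= 28 / 63 * 500
= 222.2 microstrain

222.2


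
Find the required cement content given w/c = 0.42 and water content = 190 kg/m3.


Cement = water / (w/c)
= 190 / 0.42
= 452.4 kg/m3

452.4


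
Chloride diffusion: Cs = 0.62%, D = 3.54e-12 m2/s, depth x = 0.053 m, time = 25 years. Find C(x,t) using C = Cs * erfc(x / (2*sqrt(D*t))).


t_seconds = 25 * 365.25 * 24 * 3600 = 788940000.0 s
arg = 0.053 / (2 * sqrt(3.54e-12 * 788940000.0))
= 0.5014
erfc(0.5014) = 0.4782
C = 0.62 * 0.4782 = 0.2965%

0.2965


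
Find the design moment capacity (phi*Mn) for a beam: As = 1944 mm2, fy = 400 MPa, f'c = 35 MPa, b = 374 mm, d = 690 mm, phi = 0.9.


a = As * fy / (0.85 * f'c * b)
= 1944 * 400 / (0.85 * 35 * 374)
= 69.8872 mm
Mn = As * fy * (d - a/2) / 10^6
= 509.3719 kN-m
phi*Mn = 0.9 * 509.3719 = 458.43 kN-m

458.43


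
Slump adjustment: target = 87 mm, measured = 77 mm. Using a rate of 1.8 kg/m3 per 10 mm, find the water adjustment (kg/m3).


Difference = 87 - 77 = 10 mm
Water adjustment = 10 * 1.8 / 10 = 1.8 kg/m3

1.8


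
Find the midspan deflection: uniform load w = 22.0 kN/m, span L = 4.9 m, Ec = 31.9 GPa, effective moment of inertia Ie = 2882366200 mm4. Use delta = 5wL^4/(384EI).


Convert: L = 4.9 m = 4900 mm, Ec = 31.9 GPa = 31900 MPa
delta = 5 * 22.0 * 4900^4 / (384 * 31900 * 2882366200)
= 1.8 mm

1.8


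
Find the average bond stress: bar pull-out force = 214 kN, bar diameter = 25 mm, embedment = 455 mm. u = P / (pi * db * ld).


u = P / (pi * db * ld)
= 214 * 1000 / (pi * 25 * 455)
= 5.988 MPa

5.988


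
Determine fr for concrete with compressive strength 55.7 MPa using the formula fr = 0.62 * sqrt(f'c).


fr = 0.62 * sqrt(55.7)
= 4.627 MPa

4.627


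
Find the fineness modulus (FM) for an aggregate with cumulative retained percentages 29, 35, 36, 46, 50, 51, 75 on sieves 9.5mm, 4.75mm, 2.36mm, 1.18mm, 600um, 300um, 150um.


FM = sum(cumulative % retained) / 100
= 322 / 100
= 3.22

3.22


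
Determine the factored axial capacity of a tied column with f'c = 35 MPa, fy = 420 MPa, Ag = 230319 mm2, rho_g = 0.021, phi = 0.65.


Ast = rho * Ag = 0.021 * 230319 = 4836.699 mm2
phi*Pn = 0.65 * 0.80 * (0.85 * 35 * (230319 - 4836.699) + 420 * 4836.699) / 1000
= 4544.55 kN

4544.55


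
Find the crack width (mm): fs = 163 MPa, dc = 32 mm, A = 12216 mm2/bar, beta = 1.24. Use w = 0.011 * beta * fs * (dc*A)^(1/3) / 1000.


w = 0.011 * beta * fs * (dc * A)^(1/3) / 1000
= 0.011 * 1.24 * 163 * (32 * 12216)^(1/3) / 1000
= 0.163 mm

0.163


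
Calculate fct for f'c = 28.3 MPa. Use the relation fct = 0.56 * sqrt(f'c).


fct = 0.56 * sqrt(28.3)
= 0.56 * 5.32
= 2.979 MPa

2.979


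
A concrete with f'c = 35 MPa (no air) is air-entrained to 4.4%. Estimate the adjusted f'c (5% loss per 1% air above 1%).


Strength loss = (4.4 - 1) * 5 = 17.0%
f'c = 35 * (1 - 17.0/100)
= 29.05 MPa

29.05


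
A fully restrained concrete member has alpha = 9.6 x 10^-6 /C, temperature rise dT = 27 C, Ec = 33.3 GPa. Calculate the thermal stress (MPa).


sigma = alpha * dT * Ec
= 9.6e-6 * 27 * 33.3 * 1000
= 8.631 MPa

8.631


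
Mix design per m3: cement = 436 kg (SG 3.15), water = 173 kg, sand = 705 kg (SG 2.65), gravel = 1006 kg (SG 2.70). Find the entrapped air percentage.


Vol cement = 436 / (3.15 * 1000) = 0.138413 m3
Vol water = 173 / 1000 = 0.173 m3
Vol sand = 705 / (2.65 * 1000) = 0.266038 m3
Vol gravel = 1006 / (2.70 * 1000) = 0.372593 m3
Total solid + water volume = 0.950043 m3
Air = (1 - 0.950043) * 100 = 5.0%

5.0


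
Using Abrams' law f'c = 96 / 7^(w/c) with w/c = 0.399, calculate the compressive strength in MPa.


f'c = 96 / 7^0.399
= 96 / 2.174
= 44.16 MPa

44.16


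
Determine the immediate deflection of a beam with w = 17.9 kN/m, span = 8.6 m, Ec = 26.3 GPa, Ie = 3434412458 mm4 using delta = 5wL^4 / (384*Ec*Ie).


Convert: L = 8.6 m = 8600 mm, Ec = 26.3 GPa = 26300 MPa
delta = 5 * 17.9 * 8600^4 / (384 * 26300 * 3434412458)
= 14.11 mm

14.11


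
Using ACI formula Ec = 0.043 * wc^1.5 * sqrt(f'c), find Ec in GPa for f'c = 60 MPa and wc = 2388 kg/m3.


Ec = 0.043 * 2388^1.5 * sqrt(60) / 1000
= 38.87 GPa

38.87


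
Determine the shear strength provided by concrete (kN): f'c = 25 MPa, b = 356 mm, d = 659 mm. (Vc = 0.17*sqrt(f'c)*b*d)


Vc = 0.17 * sqrt(25) * 356 * 659 / 1000
= 199.41 kN

199.41


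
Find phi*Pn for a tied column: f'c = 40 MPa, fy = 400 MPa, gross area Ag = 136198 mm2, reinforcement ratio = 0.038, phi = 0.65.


Ast = rho * Ag = 0.038 * 136198 = 5175.524 mm2
phi*Pn = 0.65 * 0.80 * (0.85 * 40 * (136198 - 5175.524) + 400 * 5175.524) / 1000
= 3392.99 kN

3392.99


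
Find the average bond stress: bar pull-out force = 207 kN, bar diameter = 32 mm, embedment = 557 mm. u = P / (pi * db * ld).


u = P / (pi * db * ld)
= 207 * 1000 / (pi * 32 * 557)
= 3.697 MPa

3.697


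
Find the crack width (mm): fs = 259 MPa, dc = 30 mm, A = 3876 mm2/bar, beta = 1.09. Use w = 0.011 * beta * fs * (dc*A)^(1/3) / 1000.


w = 0.011 * beta * fs * (dc * A)^(1/3) / 1000
= 0.011 * 1.09 * 259 * (30 * 3876)^(1/3) / 1000
= 0.152 mm

0.152


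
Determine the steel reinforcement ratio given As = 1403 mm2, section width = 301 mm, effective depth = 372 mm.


rho = As / (b * d)
= 1403 / (301 * 372)
= 0.0125

0.0125


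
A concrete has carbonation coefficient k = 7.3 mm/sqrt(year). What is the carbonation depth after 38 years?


depth = k * sqrt(t)
= 7.3 * sqrt(38)
= 45.0 mm

45.0


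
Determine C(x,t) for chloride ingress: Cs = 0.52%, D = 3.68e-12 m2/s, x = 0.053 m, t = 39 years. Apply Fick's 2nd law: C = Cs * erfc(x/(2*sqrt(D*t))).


t_seconds = 39 * 365.25 * 24 * 3600 = 1230746400.0 s
arg = 0.053 / (2 * sqrt(3.68e-12 * 1230746400.0))
= 0.3938
erfc(0.3938) = 0.5776
C = 0.52 * 0.5776 = 0.3004%

0.3004


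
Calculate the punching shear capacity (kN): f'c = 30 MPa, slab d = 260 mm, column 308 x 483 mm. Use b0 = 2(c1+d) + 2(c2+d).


b0 = 2*(308 + 260) + 2*(483 + 260) = 2622 mm
Vc = 0.33 * sqrt(30) * 2622 * 260 / 1000
= 1232.2 kN

1232.2


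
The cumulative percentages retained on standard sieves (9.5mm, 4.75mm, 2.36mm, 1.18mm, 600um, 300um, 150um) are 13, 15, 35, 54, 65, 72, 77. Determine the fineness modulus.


FM = sum(cumulative % retained) / 100
= 331 / 100
= 3.31

3.31


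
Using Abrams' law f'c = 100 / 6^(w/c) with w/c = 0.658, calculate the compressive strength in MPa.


f'c = 100 / 6^0.658
= 100 / 3.251
= 30.76 MPa

30.76


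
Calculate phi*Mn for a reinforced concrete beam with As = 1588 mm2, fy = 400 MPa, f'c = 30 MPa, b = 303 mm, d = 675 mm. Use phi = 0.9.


a = As * fy / (0.85 * f'c * b)
= 1588 * 400 / (0.85 * 30 * 303)
= 82.2106 mm
Mn = As * fy * (d - a/2) / 10^6
= 402.6499 kN-m
phi*Mn = 0.9 * 402.6499 = 362.38 kN-m

362.38


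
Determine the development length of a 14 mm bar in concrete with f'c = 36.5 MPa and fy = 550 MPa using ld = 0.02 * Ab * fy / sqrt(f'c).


Ab = pi * 14^2 / 4 = 153.938 mm2
ld = 0.02 * 153.938 * 550 / sqrt(36.5)
= 280.3 mm

280.3


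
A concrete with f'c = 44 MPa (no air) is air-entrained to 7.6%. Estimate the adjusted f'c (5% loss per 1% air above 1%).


Strength loss = (7.6 - 1) * 5 = 33.0%
f'c = 44 * (1 - 33.0/100)
= 29.48 MPa

29.48


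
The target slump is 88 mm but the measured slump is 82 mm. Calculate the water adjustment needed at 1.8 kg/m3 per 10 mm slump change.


Difference = 88 - 82 = 6 mm
Water adjustment = 6 * 1.8 / 10 = 1.1 kg/m3

1.1


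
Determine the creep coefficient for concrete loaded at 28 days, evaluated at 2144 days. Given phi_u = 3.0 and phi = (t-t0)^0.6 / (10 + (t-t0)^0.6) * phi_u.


dt = 2144 - 28 = 2116
phi = 2116^0.6 / (10 + 2116^0.6) * 3.0
= 2.725

2.725


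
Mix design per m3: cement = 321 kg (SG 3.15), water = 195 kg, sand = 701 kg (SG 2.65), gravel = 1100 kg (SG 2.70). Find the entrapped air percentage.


Vol cement = 321 / (3.15 * 1000) = 0.101905 m3
Vol water = 195 / 1000 = 0.195 m3
Vol sand = 701 / (2.65 * 1000) = 0.264528 m3
Vol gravel = 1100 / (2.70 * 1000) = 0.407407 m3
Total solid + water volume = 0.96884 m3
Air = (1 - 0.96884) * 100 = 3.12%

3.12


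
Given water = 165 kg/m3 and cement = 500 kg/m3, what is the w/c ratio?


w/c = water / cement
w/c = 165 / 500 = 0.33

0.33


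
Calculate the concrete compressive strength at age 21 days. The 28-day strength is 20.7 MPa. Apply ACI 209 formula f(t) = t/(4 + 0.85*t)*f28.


f(21) = 21 / (4 + 0.85 * 21) * 20.7
= 21 / 21.85 * 20.7
= 19.89 MPa

19.89


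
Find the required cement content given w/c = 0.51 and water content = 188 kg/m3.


Cement = water / (w/c)
= 188 / 0.51
= 368.6 kg/m3

368.6


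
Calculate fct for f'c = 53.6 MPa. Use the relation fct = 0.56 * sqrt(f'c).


fct = 0.56 * sqrt(53.6)
= 0.56 * 7.321
= 4.1 MPa

4.1


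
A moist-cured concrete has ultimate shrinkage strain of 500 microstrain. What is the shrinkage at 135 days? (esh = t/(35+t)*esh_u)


esh(135) = 135 / (35 + 135) * 500
= 135 / 170 * 500
= 397.1 microstrain

397.1


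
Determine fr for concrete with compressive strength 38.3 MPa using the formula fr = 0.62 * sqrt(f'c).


fr = 0.62 * sqrt(38.3)
= 3.837 MPa

3.837


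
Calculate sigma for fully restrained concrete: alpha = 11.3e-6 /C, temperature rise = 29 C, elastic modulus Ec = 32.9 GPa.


sigma = alpha * dT * Ec
= 11.3e-6 * 29 * 32.9 * 1000
= 10.781 MPa

10.781


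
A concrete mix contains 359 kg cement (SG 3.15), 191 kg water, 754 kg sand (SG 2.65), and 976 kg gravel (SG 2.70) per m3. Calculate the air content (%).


Vol cement = 359 / (3.15 * 1000) = 0.113968 m3
Vol water = 191 / 1000 = 0.191 m3
Vol sand = 754 / (2.65 * 1000) = 0.284528 m3
Vol gravel = 976 / (2.70 * 1000) = 0.361481 m3
Total solid + water volume = 0.950978 m3
Air = (1 - 0.950978) * 100 = 4.9%

4.9


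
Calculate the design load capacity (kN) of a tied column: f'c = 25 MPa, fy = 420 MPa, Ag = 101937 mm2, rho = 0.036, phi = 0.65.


Ast = rho * Ag = 0.036 * 101937 = 3669.732 mm2
phi*Pn = 0.65 * 0.80 * (0.85 * 25 * (101937 - 3669.732) + 420 * 3669.732) / 1000
= 1887.32 kN

1887.32


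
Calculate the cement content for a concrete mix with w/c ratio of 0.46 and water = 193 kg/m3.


Cement = water / (w/c)
= 193 / 0.46
= 419.6 kg/m3

419.6


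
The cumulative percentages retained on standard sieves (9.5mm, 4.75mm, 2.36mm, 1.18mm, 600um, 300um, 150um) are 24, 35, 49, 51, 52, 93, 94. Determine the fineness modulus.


FM = sum(cumulative % retained) / 100
= 398 / 100
= 3.98

3.98


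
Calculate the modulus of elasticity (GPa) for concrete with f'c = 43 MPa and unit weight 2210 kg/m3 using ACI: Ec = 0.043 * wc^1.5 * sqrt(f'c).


Ec = 0.043 * 2210^1.5 * sqrt(43) / 1000
= 29.29 GPa

29.29


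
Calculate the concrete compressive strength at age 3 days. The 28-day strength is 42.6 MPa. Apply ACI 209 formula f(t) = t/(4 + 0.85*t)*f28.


f(3) = 3 / (4 + 0.85 * 3) * 42.6
= 3 / 6.55 * 42.6
= 19.51 MPa

19.51


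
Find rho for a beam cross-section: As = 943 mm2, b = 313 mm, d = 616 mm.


rho = As / (b * d)
= 943 / (313 * 616)
= 0.0049

0.0049


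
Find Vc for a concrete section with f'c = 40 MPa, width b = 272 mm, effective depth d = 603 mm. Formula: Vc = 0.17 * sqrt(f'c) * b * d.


Vc = 0.17 * sqrt(40) * 272 * 603 / 1000
= 176.35 kN

176.35


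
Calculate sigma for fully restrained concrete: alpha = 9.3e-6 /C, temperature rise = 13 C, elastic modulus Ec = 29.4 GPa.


sigma = alpha * dT * Ec
= 9.3e-6 * 13 * 29.4 * 1000
= 3.554 MPa

3.554


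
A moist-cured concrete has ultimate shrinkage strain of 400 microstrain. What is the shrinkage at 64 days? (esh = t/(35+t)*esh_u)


esh(64) = 64 / (35 + 64) * 400
= 64 / 99 * 400
= 258.6 microstrain

258.6


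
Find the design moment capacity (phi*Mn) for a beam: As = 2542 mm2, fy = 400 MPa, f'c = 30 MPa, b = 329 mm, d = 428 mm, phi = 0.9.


a = As * fy / (0.85 * f'c * b)
= 2542 * 400 / (0.85 * 30 * 329)
= 121.1991 mm
Mn = As * fy * (d - a/2) / 10^6
= 373.5728 kN-m
phi*Mn = 0.9 * 373.5728 = 336.22 kN-m

336.22


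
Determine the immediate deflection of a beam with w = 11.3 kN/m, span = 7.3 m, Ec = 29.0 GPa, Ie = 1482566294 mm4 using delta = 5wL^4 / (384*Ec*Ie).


Convert: L = 7.3 m = 7300 mm, Ec = 29.0 GPa = 29000 MPa
delta = 5 * 11.3 * 7300^4 / (384 * 29000 * 1482566294)
= 9.72 mm

9.72


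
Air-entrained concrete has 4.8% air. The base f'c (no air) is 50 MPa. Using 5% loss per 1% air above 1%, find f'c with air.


Strength loss = (4.8 - 1) * 5 = 19.0%
f'c = 50 * (1 - 19.0/100)
= 40.5 MPa

40.5


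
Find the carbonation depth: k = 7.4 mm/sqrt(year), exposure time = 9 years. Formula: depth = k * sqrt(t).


depth = k * sqrt(t)
= 7.4 * sqrt(9)
= 22.2 mm

22.2


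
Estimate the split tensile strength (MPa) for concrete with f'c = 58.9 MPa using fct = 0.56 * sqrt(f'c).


fct = 0.56 * sqrt(58.9)
= 0.56 * 7.675
= 4.298 MPa

4.298


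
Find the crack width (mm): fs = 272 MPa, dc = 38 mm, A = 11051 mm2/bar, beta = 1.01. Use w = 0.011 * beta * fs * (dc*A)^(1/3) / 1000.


w = 0.011 * beta * fs * (dc * A)^(1/3) / 1000
= 0.011 * 1.01 * 272 * (38 * 11051)^(1/3) / 1000
= 0.226 mm

0.226


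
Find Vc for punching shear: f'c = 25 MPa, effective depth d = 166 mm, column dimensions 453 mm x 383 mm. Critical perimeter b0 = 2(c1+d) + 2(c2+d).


b0 = 2*(453 + 166) + 2*(383 + 166) = 2336 mm
Vc = 0.33 * sqrt(25) * 2336 * 166 / 1000
= 639.83 kN

639.83


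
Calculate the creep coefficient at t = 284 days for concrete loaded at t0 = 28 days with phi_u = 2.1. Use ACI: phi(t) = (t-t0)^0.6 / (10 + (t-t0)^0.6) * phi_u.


dt = 284 - 28 = 256
phi = 256^0.6 / (10 + 256^0.6) * 2.1
= 1.545

1.545


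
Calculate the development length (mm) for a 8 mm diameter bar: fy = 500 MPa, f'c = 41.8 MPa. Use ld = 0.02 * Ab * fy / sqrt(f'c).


Ab = pi * 8^2 / 4 = 50.265 mm2
ld = 0.02 * 50.265 * 500 / sqrt(41.8)
= 77.7 mm

77.7


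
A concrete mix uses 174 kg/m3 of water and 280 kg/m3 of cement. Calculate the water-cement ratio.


w/c = water / cement
w/c = 174 / 280 = 0.621

0.621


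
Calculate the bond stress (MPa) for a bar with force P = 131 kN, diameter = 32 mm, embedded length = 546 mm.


u = P / (pi * db * ld)
= 131 * 1000 / (pi * 32 * 546)
= 2.387 MPa

2.387


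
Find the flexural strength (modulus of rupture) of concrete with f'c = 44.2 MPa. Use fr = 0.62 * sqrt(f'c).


fr = 0.62 * sqrt(44.2)
= 4.122 MPa

4.122


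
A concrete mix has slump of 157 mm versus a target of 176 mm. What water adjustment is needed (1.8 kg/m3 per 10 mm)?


Difference = 176 - 157 = 19 mm
Water adjustment = 19 * 1.8 / 10 = 3.4 kg/m3

3.4


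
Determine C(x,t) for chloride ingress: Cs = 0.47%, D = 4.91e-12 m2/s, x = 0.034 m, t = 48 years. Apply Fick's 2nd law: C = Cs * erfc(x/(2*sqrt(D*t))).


t_seconds = 48 * 365.25 * 24 * 3600 = 1514764800.0 s
arg = 0.034 / (2 * sqrt(4.91e-12 * 1514764800.0))
= 0.1971
erfc(0.1971) = 0.7804
C = 0.47 * 0.7804 = 0.3668%

0.3668


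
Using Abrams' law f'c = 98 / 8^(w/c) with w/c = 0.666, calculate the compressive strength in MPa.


f'c = 98 / 8^0.666
= 98 / 3.994
= 24.53 MPa

24.53


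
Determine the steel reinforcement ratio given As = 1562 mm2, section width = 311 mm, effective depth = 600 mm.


rho = As / (b * d)
= 1562 / (311 * 600)
= 0.0084

0.0084


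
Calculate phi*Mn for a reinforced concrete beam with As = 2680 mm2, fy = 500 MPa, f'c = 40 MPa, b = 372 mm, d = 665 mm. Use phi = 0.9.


a = As * fy / (0.85 * f'c * b)
= 2680 * 500 / (0.85 * 40 * 372)
= 105.9456 mm
Mn = As * fy * (d - a/2) / 10^6
= 820.1164 kN-m
phi*Mn = 0.9 * 820.1164 = 738.1 kN-m

738.1


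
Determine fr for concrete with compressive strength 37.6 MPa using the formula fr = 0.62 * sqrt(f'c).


fr = 0.62 * sqrt(37.6)
= 3.802 MPa

3.802


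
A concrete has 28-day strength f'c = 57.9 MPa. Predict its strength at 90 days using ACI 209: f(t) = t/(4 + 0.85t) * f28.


f(90) = 90 / (4 + 0.85 * 90) * 57.9
= 90 / 80.5 * 57.9
= 64.73 MPa

64.73


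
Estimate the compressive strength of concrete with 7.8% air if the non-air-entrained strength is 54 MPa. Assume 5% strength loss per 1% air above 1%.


Strength loss = (7.8 - 1) * 5 = 34.0%
f'c = 54 * (1 - 34.0/100)
= 35.64 MPa

35.64


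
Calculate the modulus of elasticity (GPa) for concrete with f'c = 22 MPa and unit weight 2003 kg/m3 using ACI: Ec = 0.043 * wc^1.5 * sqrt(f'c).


Ec = 0.043 * 2003^1.5 * sqrt(22) / 1000
= 18.08 GPa

18.08


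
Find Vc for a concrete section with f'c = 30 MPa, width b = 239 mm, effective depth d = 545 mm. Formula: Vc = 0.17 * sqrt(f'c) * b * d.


Vc = 0.17 * sqrt(30) * 239 * 545 / 1000
= 121.28 kN

121.28


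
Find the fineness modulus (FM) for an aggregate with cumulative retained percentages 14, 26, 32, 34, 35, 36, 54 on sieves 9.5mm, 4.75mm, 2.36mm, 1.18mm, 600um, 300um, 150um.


FM = sum(cumulative % retained) / 100
= 231 / 100
= 2.31

2.31


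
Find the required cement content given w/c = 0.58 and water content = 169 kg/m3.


Cement = water / (w/c)
= 169 / 0.58
= 291.4 kg/m3

291.4


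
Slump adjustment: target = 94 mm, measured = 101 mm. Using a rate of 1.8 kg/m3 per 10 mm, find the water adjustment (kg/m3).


Difference = 94 - 101 = -7 mm
Water adjustment = -7 * 1.8 / 10 = -1.3 kg/m3

-1.3


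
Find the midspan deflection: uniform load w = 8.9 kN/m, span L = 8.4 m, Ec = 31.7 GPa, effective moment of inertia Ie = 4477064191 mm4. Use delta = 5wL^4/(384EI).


Convert: L = 8.4 m = 8400 mm, Ec = 31.7 GPa = 31700 MPa
delta = 5 * 8.9 * 8400^4 / (384 * 31700 * 4477064191)
= 4.07 mm

4.07


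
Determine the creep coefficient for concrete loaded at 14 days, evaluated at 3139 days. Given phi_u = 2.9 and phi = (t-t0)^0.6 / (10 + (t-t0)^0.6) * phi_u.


dt = 3139 - 14 = 3125
phi = 3125^0.6 / (10 + 3125^0.6) * 2.9
= 2.685

2.685


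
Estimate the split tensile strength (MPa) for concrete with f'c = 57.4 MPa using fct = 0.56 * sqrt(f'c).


fct = 0.56 * sqrt(57.4)
= 0.56 * 7.576
= 4.243 MPa

4.243


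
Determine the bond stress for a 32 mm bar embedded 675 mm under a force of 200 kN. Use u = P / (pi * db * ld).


u = P / (pi * db * ld)
= 200 * 1000 / (pi * 32 * 675)
= 2.947 MPa

2.947


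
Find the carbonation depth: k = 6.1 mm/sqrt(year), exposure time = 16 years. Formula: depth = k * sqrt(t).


depth = k * sqrt(t)
= 6.1 * sqrt(16)
= 24.4 mm

24.4


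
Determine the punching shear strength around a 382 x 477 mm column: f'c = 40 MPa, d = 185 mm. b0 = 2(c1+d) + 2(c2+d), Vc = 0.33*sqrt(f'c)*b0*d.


b0 = 2*(382 + 185) + 2*(477 + 185) = 2458 mm
Vc = 0.33 * sqrt(40) * 2458 * 185 / 1000
= 949.07 kN

949.07


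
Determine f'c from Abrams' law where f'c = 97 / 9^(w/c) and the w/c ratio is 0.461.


f'c = 97 / 9^0.461
= 97 / 2.754
= 35.23 MPa

35.23


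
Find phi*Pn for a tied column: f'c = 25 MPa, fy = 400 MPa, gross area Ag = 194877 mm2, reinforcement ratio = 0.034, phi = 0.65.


Ast = rho * Ag = 0.034 * 194877 = 6625.818 mm2
phi*Pn = 0.65 * 0.80 * (0.85 * 25 * (194877 - 6625.818) + 400 * 6625.818) / 1000
= 3458.35 kN

3458.35


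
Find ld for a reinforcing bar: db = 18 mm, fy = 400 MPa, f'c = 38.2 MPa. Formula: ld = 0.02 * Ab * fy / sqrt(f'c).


Ab = pi * 18^2 / 4 = 254.469 mm2
ld = 0.02 * 254.469 * 400 / sqrt(38.2)
= 329.4 mm

329.4


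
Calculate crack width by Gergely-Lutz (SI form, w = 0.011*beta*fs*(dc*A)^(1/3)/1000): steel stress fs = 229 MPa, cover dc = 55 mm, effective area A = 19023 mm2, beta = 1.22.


w = 0.011 * beta * fs * (dc * A)^(1/3) / 1000
= 0.011 * 1.22 * 229 * (55 * 19023)^(1/3) / 1000
= 0.312 mm

0.312


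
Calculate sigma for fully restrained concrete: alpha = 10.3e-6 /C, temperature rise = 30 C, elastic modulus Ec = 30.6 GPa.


sigma = alpha * dT * Ec
= 10.3e-6 * 30 * 30.6 * 1000
= 9.455 MPa

9.455


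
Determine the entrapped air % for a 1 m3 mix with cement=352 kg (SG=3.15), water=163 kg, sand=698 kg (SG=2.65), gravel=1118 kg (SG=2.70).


Vol cement = 352 / (3.15 * 1000) = 0.111746 m3
Vol water = 163 / 1000 = 0.163 m3
Vol sand = 698 / (2.65 * 1000) = 0.263396 m3
Vol gravel = 1118 / (2.70 * 1000) = 0.414074 m3
Total solid + water volume = 0.952216 m3
Air = (1 - 0.952216) * 100 = 4.78%

4.78


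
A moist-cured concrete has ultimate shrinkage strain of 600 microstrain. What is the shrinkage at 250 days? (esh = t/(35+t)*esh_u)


esh(250) = 250 / (35 + 250) * 600
= 250 / 285 * 600
= 526.3 microstrain

526.3


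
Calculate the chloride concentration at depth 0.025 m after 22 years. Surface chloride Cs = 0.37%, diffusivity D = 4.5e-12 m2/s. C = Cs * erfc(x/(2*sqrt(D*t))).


t_seconds = 22 * 365.25 * 24 * 3600 = 694267200.0 s
arg = 0.025 / (2 * sqrt(4.5e-12 * 694267200.0))
= 0.2236
erfc(0.2236) = 0.7518
C = 0.37 * 0.7518 = 0.2782%

0.2782


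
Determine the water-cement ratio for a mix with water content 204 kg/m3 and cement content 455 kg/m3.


w/c = water / cement
w/c = 204 / 455 = 0.448

0.448


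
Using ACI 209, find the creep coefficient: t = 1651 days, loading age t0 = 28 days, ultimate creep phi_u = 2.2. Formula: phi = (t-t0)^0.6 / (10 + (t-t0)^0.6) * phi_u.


dt = 1651 - 28 = 1623
phi = 1623^0.6 / (10 + 1623^0.6) * 2.2
= 1.967

1.967


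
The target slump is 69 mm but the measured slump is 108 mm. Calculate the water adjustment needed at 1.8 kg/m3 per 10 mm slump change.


Difference = 69 - 108 = -39 mm
Water adjustment = -39 * 1.8 / 10 = -7.0 kg/m3

-7.0


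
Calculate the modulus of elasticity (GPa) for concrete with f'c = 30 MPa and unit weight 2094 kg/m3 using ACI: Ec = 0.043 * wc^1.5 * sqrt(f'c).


Ec = 0.043 * 2094^1.5 * sqrt(30) / 1000
= 22.57 GPa

22.57


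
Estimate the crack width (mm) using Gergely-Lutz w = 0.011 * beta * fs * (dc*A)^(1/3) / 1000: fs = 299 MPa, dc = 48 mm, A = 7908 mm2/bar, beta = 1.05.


w = 0.011 * beta * fs * (dc * A)^(1/3) / 1000
= 0.011 * 1.05 * 299 * (48 * 7908)^(1/3) / 1000
= 0.25 mm

0.25


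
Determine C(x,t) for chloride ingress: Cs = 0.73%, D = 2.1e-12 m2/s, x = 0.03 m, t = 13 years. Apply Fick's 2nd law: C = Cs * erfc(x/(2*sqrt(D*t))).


t_seconds = 13 * 365.25 * 24 * 3600 = 410248800.0 s
arg = 0.03 / (2 * sqrt(2.1e-12 * 410248800.0))
= 0.511
erfc(0.511) = 0.4698
C = 0.73 * 0.4698 = 0.343%

0.343


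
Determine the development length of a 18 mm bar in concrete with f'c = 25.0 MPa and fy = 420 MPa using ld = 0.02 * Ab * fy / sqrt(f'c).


Ab = pi * 18^2 / 4 = 254.469 mm2
ld = 0.02 * 254.469 * 420 / sqrt(25.0)
= 427.5 mm

427.5


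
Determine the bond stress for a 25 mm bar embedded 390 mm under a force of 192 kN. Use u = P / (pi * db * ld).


u = P / (pi * db * ld)
= 192 * 1000 / (pi * 25 * 390)
= 6.268 MPa

6.268


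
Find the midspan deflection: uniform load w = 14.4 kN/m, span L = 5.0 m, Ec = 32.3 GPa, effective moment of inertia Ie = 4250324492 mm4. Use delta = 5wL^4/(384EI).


Convert: L = 5.0 m = 5000 mm, Ec = 32.3 GPa = 32300 MPa
delta = 5 * 14.4 * 5000^4 / (384 * 32300 * 4250324492)
= 0.85 mm

0.85


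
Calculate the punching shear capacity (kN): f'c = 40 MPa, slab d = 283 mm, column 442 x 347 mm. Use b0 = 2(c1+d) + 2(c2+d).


b0 = 2*(442 + 283) + 2*(347 + 283) = 2710 mm
Vc = 0.33 * sqrt(40) * 2710 * 283 / 1000
= 1600.66 kN

1600.66


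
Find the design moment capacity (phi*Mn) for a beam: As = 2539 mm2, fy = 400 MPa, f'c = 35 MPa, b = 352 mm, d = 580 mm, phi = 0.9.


a = As * fy / (0.85 * f'c * b)
= 2539 * 400 / (0.85 * 35 * 352)
= 96.9824 mm
Mn = As * fy * (d - a/2) / 10^6
= 539.8003 kN-m
phi*Mn = 0.9 * 539.8003 = 485.82 kN-m

485.82


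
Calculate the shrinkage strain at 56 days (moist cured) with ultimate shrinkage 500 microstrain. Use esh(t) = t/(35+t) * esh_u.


esh(56) = 56 / (35 + 56) * 500
= 56 / 91 * 500
= 307.7 microstrain

307.7


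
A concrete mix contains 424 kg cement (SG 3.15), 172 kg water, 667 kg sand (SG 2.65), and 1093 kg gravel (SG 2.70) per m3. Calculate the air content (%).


Vol cement = 424 / (3.15 * 1000) = 0.134603 m3
Vol water = 172 / 1000 = 0.172 m3
Vol sand = 667 / (2.65 * 1000) = 0.251698 m3
Vol gravel = 1093 / (2.70 * 1000) = 0.404815 m3
Total solid + water volume = 0.963116 m3
Air = (1 - 0.963116) * 100 = 3.69%

3.69


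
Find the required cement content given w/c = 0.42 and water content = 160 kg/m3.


Cement = water / (w/c)
= 160 / 0.42
= 381.0 kg/m3

381.0


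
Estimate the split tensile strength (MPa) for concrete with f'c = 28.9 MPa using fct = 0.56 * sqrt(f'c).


fct = 0.56 * sqrt(28.9)
= 0.56 * 5.376
= 3.01 MPa

3.01


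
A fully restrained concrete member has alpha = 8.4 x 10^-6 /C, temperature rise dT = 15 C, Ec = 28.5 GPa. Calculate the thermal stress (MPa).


sigma = alpha * dT * Ec
= 8.4e-6 * 15 * 28.5 * 1000
= 3.591 MPa

3.591


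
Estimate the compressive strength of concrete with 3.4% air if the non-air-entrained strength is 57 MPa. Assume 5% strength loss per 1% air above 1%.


Strength loss = (3.4 - 1) * 5 = 12.0%
f'c = 57 * (1 - 12.0/100)
= 50.16 MPa

50.16


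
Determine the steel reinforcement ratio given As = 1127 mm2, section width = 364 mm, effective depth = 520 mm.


rho = As / (b * d)
= 1127 / (364 * 520)
= 0.006

0.006


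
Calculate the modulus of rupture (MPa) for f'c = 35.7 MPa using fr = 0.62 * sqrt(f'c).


fr = 0.62 * sqrt(35.7)
= 3.704 MPa

3.704


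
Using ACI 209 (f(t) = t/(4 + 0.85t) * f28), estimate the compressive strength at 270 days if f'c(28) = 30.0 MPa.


f(270) = 270 / (4 + 0.85 * 270) * 30.0
= 270 / 233.5 * 30.0
= 34.69 MPa

34.69


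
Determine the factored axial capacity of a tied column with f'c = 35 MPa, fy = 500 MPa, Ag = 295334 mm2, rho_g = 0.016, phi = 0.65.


Ast = rho * Ag = 0.016 * 295334 = 4725.344 mm2
phi*Pn = 0.65 * 0.80 * (0.85 * 35 * (295334 - 4725.344) + 500 * 4725.344) / 1000
= 5724.31 kN

5724.31


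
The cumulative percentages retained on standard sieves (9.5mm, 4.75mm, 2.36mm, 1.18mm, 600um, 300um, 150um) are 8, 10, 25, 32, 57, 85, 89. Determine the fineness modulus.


FM = sum(cumulative % retained) / 100
= 306 / 100
= 3.06

3.06


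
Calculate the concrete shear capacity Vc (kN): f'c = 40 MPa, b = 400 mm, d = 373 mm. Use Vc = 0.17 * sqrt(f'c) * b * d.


Vc = 0.17 * sqrt(40) * 400 * 373 / 1000
= 160.42 kN

160.42


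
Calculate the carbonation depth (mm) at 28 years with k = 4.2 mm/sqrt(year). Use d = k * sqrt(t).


depth = k * sqrt(t)
= 4.2 * sqrt(28)
= 22.22 mm

22.22


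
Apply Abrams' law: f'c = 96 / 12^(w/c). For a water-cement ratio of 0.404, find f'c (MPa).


f'c = 96 / 12^0.404
= 96 / 2.729
= 35.18 MPa

35.18


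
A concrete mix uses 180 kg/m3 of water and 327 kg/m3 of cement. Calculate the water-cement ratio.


w/c = water / cement
w/c = 180 / 327 = 0.55

0.55


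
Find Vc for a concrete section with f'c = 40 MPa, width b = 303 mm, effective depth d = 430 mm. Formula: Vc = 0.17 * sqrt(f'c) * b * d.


Vc = 0.17 * sqrt(40) * 303 * 430 / 1000
= 140.08 kN

140.08


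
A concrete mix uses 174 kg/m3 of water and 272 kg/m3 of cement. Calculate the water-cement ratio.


w/c = water / cement
w/c = 174 / 272 = 0.64

0.64


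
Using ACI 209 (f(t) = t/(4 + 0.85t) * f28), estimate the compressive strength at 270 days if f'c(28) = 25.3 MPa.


f(270) = 270 / (4 + 0.85 * 270) * 25.3
= 270 / 233.5 * 25.3
= 29.25 MPa

29.25


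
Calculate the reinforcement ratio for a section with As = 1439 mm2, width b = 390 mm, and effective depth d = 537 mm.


rho = As / (b * d)
= 1439 / (390 * 537)
= 0.0069

0.0069


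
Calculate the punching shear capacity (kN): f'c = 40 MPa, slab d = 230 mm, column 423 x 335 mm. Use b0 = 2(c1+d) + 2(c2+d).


b0 = 2*(423 + 230) + 2*(335 + 230) = 2436 mm
Vc = 0.33 * sqrt(40) * 2436 * 230 / 1000
= 1169.36 kN

1169.36


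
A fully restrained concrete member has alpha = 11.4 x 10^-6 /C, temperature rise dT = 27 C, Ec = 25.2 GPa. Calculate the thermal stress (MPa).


sigma = alpha * dT * Ec
= 11.4e-6 * 27 * 25.2 * 1000
= 7.757 MPa

7.757


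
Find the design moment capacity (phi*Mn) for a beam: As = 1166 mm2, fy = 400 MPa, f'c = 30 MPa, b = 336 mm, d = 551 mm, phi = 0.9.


a = As * fy / (0.85 * f'c * b)
= 1166 * 400 / (0.85 * 30 * 336)
= 54.4351 mm
Mn = As * fy * (d - a/2) / 10^6
= 244.2921 kN-m
phi*Mn = 0.9 * 244.2921 = 219.86 kN-m

219.86


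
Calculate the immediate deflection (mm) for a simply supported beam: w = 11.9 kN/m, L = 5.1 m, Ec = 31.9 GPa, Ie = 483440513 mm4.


Convert: L = 5.1 m = 5100 mm, Ec = 31.9 GPa = 31900 MPa
delta = 5 * 11.9 * 5100^4 / (384 * 31900 * 483440513)
= 6.8 mm

6.8


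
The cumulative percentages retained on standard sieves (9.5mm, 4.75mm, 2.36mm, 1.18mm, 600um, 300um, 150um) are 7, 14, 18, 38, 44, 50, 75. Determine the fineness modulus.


FM = sum(cumulative % retained) / 100
= 246 / 100
= 2.46

2.46


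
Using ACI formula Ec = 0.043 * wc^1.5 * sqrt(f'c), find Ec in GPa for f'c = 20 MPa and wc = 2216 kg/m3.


Ec = 0.043 * 2216^1.5 * sqrt(20) / 1000
= 20.06 GPa

20.06


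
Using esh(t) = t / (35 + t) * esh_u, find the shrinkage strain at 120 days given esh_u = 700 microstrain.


esh(120) = 120 / (35 + 120) * 700
= 120 / 155 * 700
= 541.9 microstrain

541.9


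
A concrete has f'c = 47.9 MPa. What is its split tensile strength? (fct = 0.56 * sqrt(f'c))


fct = 0.56 * sqrt(47.9)
= 0.56 * 6.921
= 3.876 MPa

3.876


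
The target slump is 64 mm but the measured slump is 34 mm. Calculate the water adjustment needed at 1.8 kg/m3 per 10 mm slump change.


Difference = 64 - 34 = 30 mm
Water adjustment = 30 * 1.8 / 10 = 5.4 kg/m3

5.4


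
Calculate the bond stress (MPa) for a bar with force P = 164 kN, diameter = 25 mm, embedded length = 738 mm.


u = P / (pi * db * ld)
= 164 * 1000 / (pi * 25 * 738)
= 2.829 MPa

2.829


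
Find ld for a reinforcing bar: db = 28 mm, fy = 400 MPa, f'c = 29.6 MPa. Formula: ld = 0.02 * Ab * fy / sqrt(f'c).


Ab = pi * 28^2 / 4 = 615.752 mm2
ld = 0.02 * 615.752 * 400 / sqrt(29.6)
= 905.4 mm

905.4


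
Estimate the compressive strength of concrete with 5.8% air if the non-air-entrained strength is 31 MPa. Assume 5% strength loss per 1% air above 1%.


Strength loss = (5.8 - 1) * 5 = 24.0%
f'c = 31 * (1 - 24.0/100)
= 23.56 MPa

23.56


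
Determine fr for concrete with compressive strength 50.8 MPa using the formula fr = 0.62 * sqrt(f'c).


fr = 0.62 * sqrt(50.8)
= 4.419 MPa

4.419


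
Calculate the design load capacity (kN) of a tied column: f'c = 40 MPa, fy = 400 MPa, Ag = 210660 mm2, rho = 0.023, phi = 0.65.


Ast = rho * Ag = 0.023 * 210660 = 4845.18 mm2
phi*Pn = 0.65 * 0.80 * (0.85 * 40 * (210660 - 4845.18) + 400 * 4845.18) / 1000
= 4646.6 kN

4646.6


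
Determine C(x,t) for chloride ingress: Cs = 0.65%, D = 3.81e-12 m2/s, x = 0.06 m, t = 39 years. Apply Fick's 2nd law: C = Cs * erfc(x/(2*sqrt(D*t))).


t_seconds = 39 * 365.25 * 24 * 3600 = 1230746400.0 s
arg = 0.06 / (2 * sqrt(3.81e-12 * 1230746400.0))
= 0.4381
erfc(0.4381) = 0.5355
C = 0.65 * 0.5355 = 0.3481%

0.3481


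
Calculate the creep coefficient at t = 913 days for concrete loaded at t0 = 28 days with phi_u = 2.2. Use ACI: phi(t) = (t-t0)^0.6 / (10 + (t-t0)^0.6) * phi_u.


dt = 913 - 28 = 885
phi = 885^0.6 / (10 + 885^0.6) * 2.2
= 1.879

1.879


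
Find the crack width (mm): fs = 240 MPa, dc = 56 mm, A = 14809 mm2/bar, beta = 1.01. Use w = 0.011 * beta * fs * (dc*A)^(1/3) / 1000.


w = 0.011 * beta * fs * (dc * A)^(1/3) / 1000
= 0.011 * 1.01 * 240 * (56 * 14809)^(1/3) / 1000
= 0.251 mm

0.251
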